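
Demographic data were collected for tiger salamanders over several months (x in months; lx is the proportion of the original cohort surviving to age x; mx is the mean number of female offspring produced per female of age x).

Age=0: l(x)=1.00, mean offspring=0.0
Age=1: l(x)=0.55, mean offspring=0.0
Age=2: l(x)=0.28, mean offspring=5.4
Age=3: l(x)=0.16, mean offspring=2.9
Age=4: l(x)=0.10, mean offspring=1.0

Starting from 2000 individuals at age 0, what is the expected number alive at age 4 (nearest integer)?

200

Expected survivors = N0 · l_4 = 2000 × 0.10 = 200 → 200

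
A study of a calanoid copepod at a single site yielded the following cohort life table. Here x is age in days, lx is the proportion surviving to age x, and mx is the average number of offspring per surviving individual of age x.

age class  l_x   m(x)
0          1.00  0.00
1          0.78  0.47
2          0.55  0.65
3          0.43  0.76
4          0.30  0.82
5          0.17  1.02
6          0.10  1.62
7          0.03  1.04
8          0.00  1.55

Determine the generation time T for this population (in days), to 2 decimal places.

3.07

lx·mx: 0, 0.3666, 0.3575, 0.3268, 0.246, 0.1734, 0.162, 0.0312, 0 → R0 = 1.6635
x·lx·mx: 0, 0.3666, 0.715, 0.9804, 0.984, 0.867, 0.972, 0.2184, 0 → Σ = 5.1034
T = 5.1034 / 1.6635 = 3.067869… → 3.07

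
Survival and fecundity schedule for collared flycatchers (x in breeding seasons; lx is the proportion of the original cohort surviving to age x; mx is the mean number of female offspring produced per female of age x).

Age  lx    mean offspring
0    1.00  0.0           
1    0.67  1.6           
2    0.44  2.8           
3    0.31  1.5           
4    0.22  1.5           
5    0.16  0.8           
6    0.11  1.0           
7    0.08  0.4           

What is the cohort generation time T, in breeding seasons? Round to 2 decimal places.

2.31

lx·mx: 0, 1.072, 1.232, 0.465, 0.33, 0.128, 0.11, 0.032 → R0 = 3.369
x·lx·mx: 0, 1.072, 2.464, 1.395, 1.32, 0.64, 0.66, 0.224 → Σ = 7.775
T = 7.775 / 3.369 = 2.307806… → 2.31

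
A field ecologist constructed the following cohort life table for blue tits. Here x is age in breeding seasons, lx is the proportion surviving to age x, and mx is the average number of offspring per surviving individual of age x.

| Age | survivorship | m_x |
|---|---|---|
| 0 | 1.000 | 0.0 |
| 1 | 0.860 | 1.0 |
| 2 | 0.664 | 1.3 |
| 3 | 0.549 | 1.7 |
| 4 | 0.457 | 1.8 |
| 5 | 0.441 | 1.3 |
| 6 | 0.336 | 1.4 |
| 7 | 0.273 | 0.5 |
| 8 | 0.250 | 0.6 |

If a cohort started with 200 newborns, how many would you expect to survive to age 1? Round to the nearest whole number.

172

Expected survivors = N0 · l_1 = 200 × 0.860 = 172 → 172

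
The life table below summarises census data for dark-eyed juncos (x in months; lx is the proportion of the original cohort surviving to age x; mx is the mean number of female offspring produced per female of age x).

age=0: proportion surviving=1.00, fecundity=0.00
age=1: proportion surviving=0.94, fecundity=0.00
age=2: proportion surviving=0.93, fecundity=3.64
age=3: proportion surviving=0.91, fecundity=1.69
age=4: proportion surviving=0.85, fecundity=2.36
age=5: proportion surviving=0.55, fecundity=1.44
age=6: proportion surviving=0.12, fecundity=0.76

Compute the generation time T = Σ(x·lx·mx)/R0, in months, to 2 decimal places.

3.06

lx·mx: 0, 0, 3.3852, 1.5379, 2.006, 0.792, 0.0912 → R0 = 7.8123
x·lx·mx: 0, 0, 6.7704, 4.6137, 8.024, 3.96, 0.5472 → Σ = 23.9153
T = 23.9153 / 7.8123 = 3.061237… → 3.06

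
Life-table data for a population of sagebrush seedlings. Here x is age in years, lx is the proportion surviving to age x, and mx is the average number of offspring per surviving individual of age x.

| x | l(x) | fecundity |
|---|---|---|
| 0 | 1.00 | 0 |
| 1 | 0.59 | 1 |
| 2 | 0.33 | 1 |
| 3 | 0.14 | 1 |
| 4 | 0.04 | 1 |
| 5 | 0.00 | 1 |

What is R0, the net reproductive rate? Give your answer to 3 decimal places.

1.100

lx·mx by age: 0, 0.59, 0.33, 0.14, 0.04, 0
R0 = Σ lx·mx = 1.1 → 1.100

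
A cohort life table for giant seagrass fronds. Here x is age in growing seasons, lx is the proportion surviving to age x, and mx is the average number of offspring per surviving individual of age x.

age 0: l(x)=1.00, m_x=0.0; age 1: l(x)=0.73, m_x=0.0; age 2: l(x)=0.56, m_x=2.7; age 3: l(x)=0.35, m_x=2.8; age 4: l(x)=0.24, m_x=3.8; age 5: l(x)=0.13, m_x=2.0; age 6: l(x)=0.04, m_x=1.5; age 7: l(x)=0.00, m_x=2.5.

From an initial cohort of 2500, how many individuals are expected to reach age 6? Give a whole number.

100

Expected survivors = N0 · l_6 = 2500 × 0.04 = 100 → 100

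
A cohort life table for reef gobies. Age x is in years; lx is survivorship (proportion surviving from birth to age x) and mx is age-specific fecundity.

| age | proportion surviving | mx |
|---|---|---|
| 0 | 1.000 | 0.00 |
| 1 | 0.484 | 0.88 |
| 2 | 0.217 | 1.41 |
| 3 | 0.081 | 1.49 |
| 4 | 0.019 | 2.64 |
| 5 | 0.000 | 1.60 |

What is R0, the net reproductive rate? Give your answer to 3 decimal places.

lx·mx by age: 0, 0.42592, 0.30597, 0.12069, 0.05016, 0
R0 = Σ lx·mx = 0.90274 → 0.903

0.903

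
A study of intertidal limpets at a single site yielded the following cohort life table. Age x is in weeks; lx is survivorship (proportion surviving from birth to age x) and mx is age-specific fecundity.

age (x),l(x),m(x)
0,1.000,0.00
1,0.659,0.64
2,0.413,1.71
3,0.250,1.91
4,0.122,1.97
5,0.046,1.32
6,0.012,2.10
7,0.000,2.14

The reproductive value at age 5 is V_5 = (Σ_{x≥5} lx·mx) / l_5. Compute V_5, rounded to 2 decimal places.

lx·mx for x ≥ 5: 0.06072, 0.0252, 0 → sum = 0.08592
V_5 = 0.08592 / l_5 = 0.08592 / 0.046 = 1.867826… → 1.87

1.87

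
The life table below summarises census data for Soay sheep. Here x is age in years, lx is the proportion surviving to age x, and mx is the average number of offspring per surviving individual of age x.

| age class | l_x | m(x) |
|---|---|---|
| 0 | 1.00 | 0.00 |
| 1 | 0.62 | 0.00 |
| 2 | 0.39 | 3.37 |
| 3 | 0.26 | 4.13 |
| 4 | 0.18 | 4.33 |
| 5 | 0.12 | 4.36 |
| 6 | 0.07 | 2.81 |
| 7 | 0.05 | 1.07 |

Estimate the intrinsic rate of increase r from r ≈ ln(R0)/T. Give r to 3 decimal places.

0.411

R0 = Σ lx·mx = 0 + 0 + 1.3143 + 1.0738 + 0.7794 + 0.5232 + 0.1967 + 0.0535 = 3.9409
Σ x·lx·mx = 13.1383; T = 13.1383/3.9409 = 3.33383…
r ≈ ln(R0)/T = ln(3.9409)/3.33383… = 0.41136… → 0.411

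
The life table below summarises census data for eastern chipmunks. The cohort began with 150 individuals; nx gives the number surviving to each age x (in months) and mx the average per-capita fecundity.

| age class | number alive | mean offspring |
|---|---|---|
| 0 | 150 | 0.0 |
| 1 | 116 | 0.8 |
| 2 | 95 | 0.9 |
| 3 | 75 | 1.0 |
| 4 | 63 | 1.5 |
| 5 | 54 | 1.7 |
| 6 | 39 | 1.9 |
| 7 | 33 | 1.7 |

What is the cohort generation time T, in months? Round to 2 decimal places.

3.80

lx = nx/n0 = nx/150: 1, 0.77333…, 0.63333…, 0.5, 0.42, 0.36, 0.26, 0.22
lx·mx: 0, 0.618667…, 0.57…, 0.5, 0.63, 0.612, 0.494, 0.374 → R0 = 3.798667…
x·lx·mx: 0, 0.618667…, 1.14…, 1.5, 2.52, 3.06, 2.964, 2.618 → Σ = 14.420667…
T = 14.420667… / 3.798667… = 3.796244… → 3.80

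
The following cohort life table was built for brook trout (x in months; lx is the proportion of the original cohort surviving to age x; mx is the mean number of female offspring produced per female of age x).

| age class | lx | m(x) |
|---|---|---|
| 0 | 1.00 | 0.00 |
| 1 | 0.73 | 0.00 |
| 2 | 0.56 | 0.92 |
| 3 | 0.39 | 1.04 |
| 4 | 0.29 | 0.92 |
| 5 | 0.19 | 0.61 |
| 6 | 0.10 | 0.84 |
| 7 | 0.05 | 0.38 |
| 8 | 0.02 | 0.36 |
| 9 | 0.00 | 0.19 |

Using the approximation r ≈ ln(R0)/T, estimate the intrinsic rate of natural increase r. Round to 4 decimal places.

R0 = Σ lx·mx = 0 + 0 + 0.5152 + 0.4056 + 0.2668 + 0.1159 + 0.084 + 0.019 + 0.0072 + 0 = 1.4137
Σ x·lx·mx = 4.5885; T = 4.5885/1.4137 = 3.24574…
r ≈ ln(R0)/T = ln(1.4137)/3.24574… = 0.106666… → 0.1067

0.1067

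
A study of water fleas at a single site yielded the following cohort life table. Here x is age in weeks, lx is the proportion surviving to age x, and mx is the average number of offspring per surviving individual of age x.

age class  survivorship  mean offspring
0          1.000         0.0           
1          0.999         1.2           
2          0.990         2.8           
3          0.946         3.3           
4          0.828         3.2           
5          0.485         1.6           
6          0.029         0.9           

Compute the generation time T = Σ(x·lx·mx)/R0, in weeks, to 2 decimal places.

lx·mx: 0, 1.1988, 2.772, 3.1218, 2.6496, 0.776, 0.0261 → R0 = 10.5443
x·lx·mx: 0, 1.1988, 5.544, 9.3654, 10.5984, 3.88, 0.1566 → Σ = 30.7432
T = 30.7432 / 10.5443 = 2.915623… → 2.92

2.92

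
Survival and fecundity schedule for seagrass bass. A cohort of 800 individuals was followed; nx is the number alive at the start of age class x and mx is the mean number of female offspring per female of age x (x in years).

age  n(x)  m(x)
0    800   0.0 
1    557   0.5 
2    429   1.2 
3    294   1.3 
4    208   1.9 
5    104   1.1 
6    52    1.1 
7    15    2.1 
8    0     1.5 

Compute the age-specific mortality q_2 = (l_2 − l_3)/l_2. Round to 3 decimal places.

lx = nx/n0 = nx/800: 1, 0.69625, 0.53625, 0.3675, 0.26, 0.13, 0.065, 0.01875, 0
q_2 = (l_2 − l_3) / l_2 = (0.53625 − 0.3675) / 0.53625
     = 0.16875 / 0.53625 = 0.314685… → 0.315

0.315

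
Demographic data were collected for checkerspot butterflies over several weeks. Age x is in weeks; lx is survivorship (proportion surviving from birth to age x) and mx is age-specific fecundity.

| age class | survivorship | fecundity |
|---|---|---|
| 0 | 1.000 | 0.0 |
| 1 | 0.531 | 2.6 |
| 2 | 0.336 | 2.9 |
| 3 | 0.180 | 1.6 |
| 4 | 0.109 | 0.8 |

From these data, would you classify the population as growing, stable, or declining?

R0 = Σ lx·mx = 0 + 1.3806 + 0.9744 + 0.288 + 0.0872 = 2.7302
R0 > 1, so the population is growing.

growing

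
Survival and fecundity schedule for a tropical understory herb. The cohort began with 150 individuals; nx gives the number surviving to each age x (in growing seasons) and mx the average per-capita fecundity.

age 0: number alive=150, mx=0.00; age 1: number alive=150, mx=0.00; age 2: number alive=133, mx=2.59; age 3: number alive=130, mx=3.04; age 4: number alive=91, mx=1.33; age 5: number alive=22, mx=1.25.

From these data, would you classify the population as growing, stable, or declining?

lx = nx/n0 = nx/150: 1, 1, 0.88667…, 0.86667…, 0.60667…, 0.14667…
R0 = Σ lx·mx = 0 + 0 + 2.296467… + 2.634667… + 0.806867… + 0.183333… = 5.921333…
R0 > 1, so the population is growing.

growing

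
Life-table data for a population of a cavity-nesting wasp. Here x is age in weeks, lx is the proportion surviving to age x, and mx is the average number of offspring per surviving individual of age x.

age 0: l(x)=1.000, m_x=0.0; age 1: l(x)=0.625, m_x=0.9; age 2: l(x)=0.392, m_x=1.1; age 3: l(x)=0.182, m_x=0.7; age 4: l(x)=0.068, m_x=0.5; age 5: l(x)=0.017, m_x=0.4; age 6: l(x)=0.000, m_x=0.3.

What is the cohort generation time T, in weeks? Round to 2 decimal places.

lx·mx: 0, 0.5625, 0.4312, 0.1274, 0.034, 0.0068, 0 → R0 = 1.1619
x·lx·mx: 0, 0.5625, 0.8624, 0.3822, 0.136, 0.034, 0 → Σ = 1.9771
T = 1.9771 / 1.1619 = 1.701609… → 1.70

1.70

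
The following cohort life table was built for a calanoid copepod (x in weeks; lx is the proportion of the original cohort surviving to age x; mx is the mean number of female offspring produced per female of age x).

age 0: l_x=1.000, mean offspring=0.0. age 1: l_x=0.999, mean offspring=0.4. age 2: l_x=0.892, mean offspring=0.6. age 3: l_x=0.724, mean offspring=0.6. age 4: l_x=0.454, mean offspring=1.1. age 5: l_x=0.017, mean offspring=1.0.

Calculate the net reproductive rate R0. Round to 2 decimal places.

1.89

lx·mx by age: 0, 0.3996, 0.5352, 0.4344, 0.4994, 0.017
R0 = Σ lx·mx = 1.8856 → 1.89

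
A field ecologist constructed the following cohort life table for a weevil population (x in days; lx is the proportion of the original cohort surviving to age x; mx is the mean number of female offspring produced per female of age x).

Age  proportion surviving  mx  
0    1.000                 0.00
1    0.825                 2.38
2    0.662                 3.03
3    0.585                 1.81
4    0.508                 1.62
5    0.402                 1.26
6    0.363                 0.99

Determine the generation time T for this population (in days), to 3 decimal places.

2.551

lx·mx: 0, 1.9635, 2.00586, 1.05885, 0.82296, 0.50652, 0.35937 → R0 = 6.71706
x·lx·mx: 0, 1.9635, 4.01172, 3.17655, 3.29184, 2.5326, 2.15622 → Σ = 17.13243
T = 17.13243 / 6.71706 = 2.550585… → 2.551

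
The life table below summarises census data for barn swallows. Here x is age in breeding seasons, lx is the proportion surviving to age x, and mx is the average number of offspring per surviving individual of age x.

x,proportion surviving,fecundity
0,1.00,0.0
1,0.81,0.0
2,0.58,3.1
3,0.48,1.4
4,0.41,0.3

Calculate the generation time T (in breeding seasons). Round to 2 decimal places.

2.35

lx·mx: 0, 0, 1.798, 0.672, 0.123 → R0 = 2.593
x·lx·mx: 0, 0, 3.596, 2.016, 0.492 → Σ = 6.104
T = 6.104 / 2.593 = 2.35403… → 2.35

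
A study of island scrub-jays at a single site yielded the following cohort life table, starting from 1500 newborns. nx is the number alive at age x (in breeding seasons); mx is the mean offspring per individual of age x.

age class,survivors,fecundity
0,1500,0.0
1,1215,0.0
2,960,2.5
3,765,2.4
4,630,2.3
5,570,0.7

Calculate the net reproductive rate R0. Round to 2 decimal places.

lx = nx/n0 = nx/1500: 1, 0.81, 0.64, 0.51, 0.42, 0.38
lx·mx by age: 0, 0, 1.6, 1.224, 0.966, 0.266
R0 = Σ lx·mx = 4.056 → 4.06

4.06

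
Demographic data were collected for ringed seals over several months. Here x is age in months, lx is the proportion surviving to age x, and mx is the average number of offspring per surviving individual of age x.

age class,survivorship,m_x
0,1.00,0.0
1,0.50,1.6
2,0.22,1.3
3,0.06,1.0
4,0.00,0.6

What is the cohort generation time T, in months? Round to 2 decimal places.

lx·mx: 0, 0.8, 0.286, 0.06, 0 → R0 = 1.146
x·lx·mx: 0, 0.8, 0.572, 0.18, 0 → Σ = 1.552
T = 1.552 / 1.146 = 1.354276… → 1.35

1.35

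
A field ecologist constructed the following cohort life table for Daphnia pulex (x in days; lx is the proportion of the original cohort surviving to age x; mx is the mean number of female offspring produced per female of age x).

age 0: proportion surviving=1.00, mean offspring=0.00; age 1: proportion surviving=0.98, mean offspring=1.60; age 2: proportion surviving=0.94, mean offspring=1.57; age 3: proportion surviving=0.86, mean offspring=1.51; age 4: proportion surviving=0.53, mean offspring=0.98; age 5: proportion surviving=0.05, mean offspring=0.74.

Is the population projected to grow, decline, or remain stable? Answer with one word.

growing

R0 = Σ lx·mx = 0 + 1.568 + 1.4758 + 1.2986 + 0.5194 + 0.037 = 4.8988
R0 > 1, so the population is growing.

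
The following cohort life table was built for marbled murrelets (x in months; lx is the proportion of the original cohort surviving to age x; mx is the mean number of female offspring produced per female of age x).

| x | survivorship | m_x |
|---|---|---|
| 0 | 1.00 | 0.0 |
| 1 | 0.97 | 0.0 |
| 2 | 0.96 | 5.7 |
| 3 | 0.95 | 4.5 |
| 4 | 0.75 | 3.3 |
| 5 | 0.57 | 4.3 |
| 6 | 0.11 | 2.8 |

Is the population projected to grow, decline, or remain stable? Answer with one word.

growing

R0 = Σ lx·mx = 0 + 0 + 5.472 + 4.275 + 2.475 + 2.451 + 0.308 = 14.981
R0 > 1, so the population is growing.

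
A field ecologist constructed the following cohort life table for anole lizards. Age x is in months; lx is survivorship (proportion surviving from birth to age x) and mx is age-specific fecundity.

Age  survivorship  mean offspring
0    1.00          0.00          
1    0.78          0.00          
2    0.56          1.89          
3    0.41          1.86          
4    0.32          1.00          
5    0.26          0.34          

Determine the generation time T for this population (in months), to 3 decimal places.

lx·mx: 0, 0, 1.0584, 0.7626, 0.32, 0.0884 → R0 = 2.2294
x·lx·mx: 0, 0, 2.1168, 2.2878, 1.28, 0.442 → Σ = 6.1266
T = 6.1266 / 2.2294 = 2.748094… → 2.748

2.748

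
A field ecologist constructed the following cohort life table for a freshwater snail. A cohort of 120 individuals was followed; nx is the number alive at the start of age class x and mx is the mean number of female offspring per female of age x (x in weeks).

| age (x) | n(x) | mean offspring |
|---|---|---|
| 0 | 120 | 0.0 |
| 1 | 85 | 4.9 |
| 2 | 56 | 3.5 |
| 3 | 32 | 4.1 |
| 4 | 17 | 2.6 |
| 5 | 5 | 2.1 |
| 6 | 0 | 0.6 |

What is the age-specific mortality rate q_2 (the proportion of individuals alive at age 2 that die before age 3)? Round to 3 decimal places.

0.429

lx = nx/n0 = nx/120: 1, 0.70833…, 0.46667…, 0.26667…, 0.14167…, 0.04167…, 0
q_2 = (l_2 − l_3) / l_2 = (0.466667… − 0.266667…) / 0.466667…
     = 0.2… / 0.466667… = 0.428571… → 0.429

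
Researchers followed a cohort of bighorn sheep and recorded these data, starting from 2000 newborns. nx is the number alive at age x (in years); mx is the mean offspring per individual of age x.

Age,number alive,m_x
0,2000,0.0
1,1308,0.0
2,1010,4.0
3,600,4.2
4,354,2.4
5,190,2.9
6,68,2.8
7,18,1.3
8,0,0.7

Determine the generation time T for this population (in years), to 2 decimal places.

lx = nx/n0 = nx/2000: 1, 0.654, 0.505, 0.3, 0.177, 0.095, 0.034, 0.009, 0
lx·mx: 0, 0, 2.02, 1.26, 0.4248, 0.2755, 0.0952, 0.0117, 0 → R0 = 4.0872
x·lx·mx: 0, 0, 4.04, 3.78, 1.6992, 1.3775, 0.5712, 0.0819, 0 → Σ = 11.5498
T = 11.5498 / 4.0872 = 2.825847… → 2.83

2.83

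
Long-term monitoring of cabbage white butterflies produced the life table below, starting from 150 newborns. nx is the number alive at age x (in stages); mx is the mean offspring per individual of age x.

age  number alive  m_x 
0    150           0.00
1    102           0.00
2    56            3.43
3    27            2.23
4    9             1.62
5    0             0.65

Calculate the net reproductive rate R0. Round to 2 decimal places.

lx = nx/n0 = nx/150: 1, 0.68, 0.37333…, 0.18, 0.06, 0
lx·mx by age: 0, 0, 1.280533…, 0.4014, 0.0972, 0
R0 = Σ lx·mx = 1.779133… → 1.78

1.78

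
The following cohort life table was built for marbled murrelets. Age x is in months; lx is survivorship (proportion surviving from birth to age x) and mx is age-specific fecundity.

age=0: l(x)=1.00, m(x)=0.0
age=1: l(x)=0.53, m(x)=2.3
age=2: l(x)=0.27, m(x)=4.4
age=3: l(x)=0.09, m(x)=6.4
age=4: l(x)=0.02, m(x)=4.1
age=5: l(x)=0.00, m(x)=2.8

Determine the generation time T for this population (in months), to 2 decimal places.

lx·mx: 0, 1.219, 1.188, 0.576, 0.082, 0 → R0 = 3.065
x·lx·mx: 0, 1.219, 2.376, 1.728, 0.328, 0 → Σ = 5.651
T = 5.651 / 3.065 = 1.843719… → 1.84

1.84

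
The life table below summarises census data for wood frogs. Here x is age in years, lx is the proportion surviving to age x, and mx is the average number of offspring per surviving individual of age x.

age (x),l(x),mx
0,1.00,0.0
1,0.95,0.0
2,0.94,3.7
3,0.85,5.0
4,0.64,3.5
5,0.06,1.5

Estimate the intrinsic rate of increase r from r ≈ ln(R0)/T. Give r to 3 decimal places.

R0 = Σ lx·mx = 0 + 0 + 3.478 + 4.25 + 2.24 + 0.09 = 10.058
Σ x·lx·mx = 29.116; T = 29.116/10.058 = 2.89481…
r ≈ ln(R0)/T = ln(10.058)/2.89481… = 0.79742… → 0.797

0.797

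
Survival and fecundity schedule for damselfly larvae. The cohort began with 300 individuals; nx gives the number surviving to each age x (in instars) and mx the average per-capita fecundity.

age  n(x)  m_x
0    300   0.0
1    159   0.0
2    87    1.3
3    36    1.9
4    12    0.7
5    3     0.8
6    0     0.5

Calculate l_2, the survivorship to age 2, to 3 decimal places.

0.290

l_2 = n_2/n_0 = 87/300 = 0.29 → 0.290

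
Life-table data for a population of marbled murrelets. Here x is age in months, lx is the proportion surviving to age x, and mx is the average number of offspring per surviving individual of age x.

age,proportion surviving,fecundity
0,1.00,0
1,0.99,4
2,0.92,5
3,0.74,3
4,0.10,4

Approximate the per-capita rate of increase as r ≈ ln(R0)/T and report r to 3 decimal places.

1.260

R0 = Σ lx·mx = 0 + 3.96 + 4.6 + 2.22 + 0.4 = 11.18
Σ x·lx·mx = 21.42; T = 21.42/11.18 = 1.91592…
r ≈ ln(R0)/T = ln(11.18)/1.91592… = 1.26003… → 1.260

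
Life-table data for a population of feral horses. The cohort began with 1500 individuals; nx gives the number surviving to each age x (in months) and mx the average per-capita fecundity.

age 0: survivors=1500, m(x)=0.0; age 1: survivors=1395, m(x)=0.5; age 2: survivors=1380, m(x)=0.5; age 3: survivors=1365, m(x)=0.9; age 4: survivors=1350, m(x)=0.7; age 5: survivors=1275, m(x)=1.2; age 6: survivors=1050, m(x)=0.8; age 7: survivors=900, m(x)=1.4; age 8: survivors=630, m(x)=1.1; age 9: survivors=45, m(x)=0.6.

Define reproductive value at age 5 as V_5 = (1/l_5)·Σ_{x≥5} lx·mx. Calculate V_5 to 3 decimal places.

lx = nx/n0 = nx/1500: 1, 0.93, 0.92, 0.91, 0.9, 0.85, 0.7, 0.6, 0.42, 0.03
lx·mx for x ≥ 5: 1.02, 0.56, 0.84, 0.462, 0.018 → sum = 2.9
V_5 = 2.9 / l_5 = 2.9 / 0.85 = 3.411765… → 3.412

3.412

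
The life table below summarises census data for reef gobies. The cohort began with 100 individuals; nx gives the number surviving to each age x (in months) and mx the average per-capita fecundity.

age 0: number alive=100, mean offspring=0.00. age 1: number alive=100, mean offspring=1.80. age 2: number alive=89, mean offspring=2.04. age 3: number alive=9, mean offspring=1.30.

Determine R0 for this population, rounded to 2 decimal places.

3.73

lx = nx/n0 = nx/100: 1, 1, 0.89, 0.09
lx·mx by age: 0, 1.8, 1.8156, 0.117
R0 = Σ lx·mx = 3.7326 → 3.73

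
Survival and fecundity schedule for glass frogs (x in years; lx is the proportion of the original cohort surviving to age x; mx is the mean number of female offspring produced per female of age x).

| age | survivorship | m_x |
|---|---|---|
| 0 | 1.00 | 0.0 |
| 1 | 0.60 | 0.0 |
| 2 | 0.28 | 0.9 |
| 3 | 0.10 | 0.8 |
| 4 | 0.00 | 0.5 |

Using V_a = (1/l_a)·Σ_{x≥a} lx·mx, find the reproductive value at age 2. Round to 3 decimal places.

lx·mx for x ≥ 2: 0.252, 0.08, 0 → sum = 0.332
V_2 = 0.332 / l_2 = 0.332 / 0.28 = 1.185714… → 1.186

1.186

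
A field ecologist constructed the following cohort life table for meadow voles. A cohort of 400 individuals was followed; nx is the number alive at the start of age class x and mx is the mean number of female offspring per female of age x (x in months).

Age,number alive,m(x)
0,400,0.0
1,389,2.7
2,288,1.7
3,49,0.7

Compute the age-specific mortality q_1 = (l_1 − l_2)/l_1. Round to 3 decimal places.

0.260

lx = nx/n0 = nx/400: 1, 0.9725, 0.72, 0.1225
q_1 = (l_1 − l_2) / l_1 = (0.9725 − 0.72) / 0.9725
     = 0.2525 / 0.9725 = 0.25964… → 0.260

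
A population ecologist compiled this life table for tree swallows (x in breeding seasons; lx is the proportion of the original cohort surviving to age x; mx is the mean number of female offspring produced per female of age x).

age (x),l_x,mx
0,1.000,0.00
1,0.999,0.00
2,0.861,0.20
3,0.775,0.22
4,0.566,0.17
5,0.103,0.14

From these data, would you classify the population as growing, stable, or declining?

R0 = Σ lx·mx = 0 + 0 + 0.1722 + 0.1705 + 0.09622 + 0.01442 = 0.45334
R0 < 1, so the population is declining.

declining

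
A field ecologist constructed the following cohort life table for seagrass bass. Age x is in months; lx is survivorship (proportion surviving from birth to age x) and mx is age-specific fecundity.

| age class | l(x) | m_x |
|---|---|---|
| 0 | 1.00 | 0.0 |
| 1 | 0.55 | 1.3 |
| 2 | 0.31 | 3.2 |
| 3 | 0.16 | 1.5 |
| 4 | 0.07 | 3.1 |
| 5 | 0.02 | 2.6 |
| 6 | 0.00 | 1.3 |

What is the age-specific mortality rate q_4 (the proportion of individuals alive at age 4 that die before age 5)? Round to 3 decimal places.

q_4 = (l_4 − l_5) / l_4 = (0.07 − 0.02) / 0.07
     = 0.05 / 0.07 = 0.714286… → 0.714

0.714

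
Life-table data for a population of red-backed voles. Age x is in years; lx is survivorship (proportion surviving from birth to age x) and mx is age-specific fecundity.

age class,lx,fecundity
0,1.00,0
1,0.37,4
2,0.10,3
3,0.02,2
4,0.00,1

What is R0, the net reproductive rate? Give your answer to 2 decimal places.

1.82

lx·mx by age: 0, 1.48, 0.3, 0.04, 0
R0 = Σ lx·mx = 1.82 → 1.82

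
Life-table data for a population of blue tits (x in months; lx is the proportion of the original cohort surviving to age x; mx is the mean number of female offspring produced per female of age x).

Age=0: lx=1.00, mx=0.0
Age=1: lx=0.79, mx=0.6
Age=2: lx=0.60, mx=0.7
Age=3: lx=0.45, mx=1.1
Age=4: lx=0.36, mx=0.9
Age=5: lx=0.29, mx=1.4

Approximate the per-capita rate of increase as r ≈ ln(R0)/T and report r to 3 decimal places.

R0 = Σ lx·mx = 0 + 0.474 + 0.42 + 0.495 + 0.324 + 0.406 = 2.119
Σ x·lx·mx = 6.125; T = 6.125/2.119 = 2.89051…
r ≈ ln(R0)/T = ln(2.119)/2.89051… = 0.2598… → 0.260

0.260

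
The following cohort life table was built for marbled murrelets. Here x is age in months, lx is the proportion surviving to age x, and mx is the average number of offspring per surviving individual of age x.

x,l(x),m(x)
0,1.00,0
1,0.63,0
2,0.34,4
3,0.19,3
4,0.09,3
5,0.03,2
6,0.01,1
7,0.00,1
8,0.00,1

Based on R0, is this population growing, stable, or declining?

growing

R0 = Σ lx·mx = 0 + 0 + 1.36 + 0.57 + 0.27 + 0.06 + 0.01 + 0 + 0 = 2.27
R0 > 1, so the population is growing.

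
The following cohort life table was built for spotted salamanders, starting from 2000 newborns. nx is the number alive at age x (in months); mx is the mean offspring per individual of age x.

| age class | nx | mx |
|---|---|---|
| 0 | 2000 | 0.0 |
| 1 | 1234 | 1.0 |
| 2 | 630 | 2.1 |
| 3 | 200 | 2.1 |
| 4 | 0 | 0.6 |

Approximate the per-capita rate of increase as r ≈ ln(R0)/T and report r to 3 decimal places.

lx = nx/n0 = nx/2000: 1, 0.617, 0.315, 0.1, 0
R0 = Σ lx·mx = 0 + 0.617 + 0.6615 + 0.21 + 0 = 1.4885
Σ x·lx·mx = 2.57; T = 2.57/1.4885 = 1.72657…
r ≈ ln(R0)/T = ln(1.4885)/1.72657… = 0.23038… → 0.230

0.230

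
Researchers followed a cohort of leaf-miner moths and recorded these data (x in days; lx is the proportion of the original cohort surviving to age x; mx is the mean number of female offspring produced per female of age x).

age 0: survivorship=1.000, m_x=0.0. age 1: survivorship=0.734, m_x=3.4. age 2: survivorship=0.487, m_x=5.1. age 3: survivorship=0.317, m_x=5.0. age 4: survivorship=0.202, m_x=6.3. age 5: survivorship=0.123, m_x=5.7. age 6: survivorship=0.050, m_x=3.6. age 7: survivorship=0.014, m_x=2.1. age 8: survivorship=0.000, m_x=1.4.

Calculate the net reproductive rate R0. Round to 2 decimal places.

lx·mx by age: 0, 2.4956, 2.4837, 1.585, 1.2726, 0.7011, 0.18, 0.0294, 0
R0 = Σ lx·mx = 8.7474 → 8.75

8.75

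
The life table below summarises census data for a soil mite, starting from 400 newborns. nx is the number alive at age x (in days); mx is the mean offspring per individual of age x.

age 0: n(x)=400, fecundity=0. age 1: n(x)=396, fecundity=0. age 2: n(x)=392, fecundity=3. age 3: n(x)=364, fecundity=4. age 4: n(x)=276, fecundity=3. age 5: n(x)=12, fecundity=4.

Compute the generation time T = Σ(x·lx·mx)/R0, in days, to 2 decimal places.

lx = nx/n0 = nx/400: 1, 0.99, 0.98, 0.91, 0.69, 0.03
lx·mx: 0, 0, 2.94, 3.64, 2.07, 0.12 → R0 = 8.77
x·lx·mx: 0, 0, 5.88, 10.92, 8.28, 0.6 → Σ = 25.68
T = 25.68 / 8.77 = 2.928164… → 2.93

2.93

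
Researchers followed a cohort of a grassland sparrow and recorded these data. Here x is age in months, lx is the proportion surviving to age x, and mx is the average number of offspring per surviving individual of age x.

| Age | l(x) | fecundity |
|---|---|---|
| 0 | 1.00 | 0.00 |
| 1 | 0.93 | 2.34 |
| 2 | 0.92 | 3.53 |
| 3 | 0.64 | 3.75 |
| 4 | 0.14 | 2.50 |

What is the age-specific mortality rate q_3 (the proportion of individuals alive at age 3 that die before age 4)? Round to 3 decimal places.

q_3 = (l_3 − l_4) / l_3 = (0.64 − 0.14) / 0.64
     = 0.5 / 0.64 = 0.78125 → 0.781

0.781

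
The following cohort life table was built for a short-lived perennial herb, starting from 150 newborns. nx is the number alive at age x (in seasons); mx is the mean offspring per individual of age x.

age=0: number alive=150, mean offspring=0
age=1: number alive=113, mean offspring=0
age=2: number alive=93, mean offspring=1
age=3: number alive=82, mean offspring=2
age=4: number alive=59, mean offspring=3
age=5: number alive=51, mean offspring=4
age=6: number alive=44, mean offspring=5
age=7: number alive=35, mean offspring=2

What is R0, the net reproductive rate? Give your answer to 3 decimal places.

6.187

lx = nx/n0 = nx/150: 1, 0.75333…, 0.62, 0.54667…, 0.39333…, 0.34, 0.29333…, 0.23333…
lx·mx by age: 0, 0, 0.62, 1.093333…, 1.18…, 1.36, 1.466667…, 0.466667…
R0 = Σ lx·mx = 6.186667… → 6.187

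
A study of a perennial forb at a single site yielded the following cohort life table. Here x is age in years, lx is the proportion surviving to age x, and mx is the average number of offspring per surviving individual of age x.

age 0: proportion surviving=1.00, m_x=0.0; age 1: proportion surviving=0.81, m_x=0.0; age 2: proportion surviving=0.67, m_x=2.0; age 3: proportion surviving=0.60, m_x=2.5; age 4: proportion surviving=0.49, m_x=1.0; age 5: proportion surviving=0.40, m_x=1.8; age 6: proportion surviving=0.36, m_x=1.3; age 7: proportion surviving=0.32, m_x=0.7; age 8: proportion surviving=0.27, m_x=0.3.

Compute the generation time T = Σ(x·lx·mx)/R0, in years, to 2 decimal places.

3.68

lx·mx: 0, 0, 1.34, 1.5, 0.49, 0.72, 0.468, 0.224, 0.081 → R0 = 4.823
x·lx·mx: 0, 0, 2.68, 4.5, 1.96, 3.6, 2.808, 1.568, 0.648 → Σ = 17.764
T = 17.764 / 4.823 = 3.683185… → 3.68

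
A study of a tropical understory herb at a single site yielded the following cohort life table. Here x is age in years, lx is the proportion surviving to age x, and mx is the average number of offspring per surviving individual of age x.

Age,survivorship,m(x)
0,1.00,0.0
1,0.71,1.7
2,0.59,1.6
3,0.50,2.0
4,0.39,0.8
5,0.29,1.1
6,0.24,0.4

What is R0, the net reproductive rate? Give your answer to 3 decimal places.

lx·mx by age: 0, 1.207, 0.944, 1, 0.312, 0.319, 0.096
R0 = Σ lx·mx = 3.878 → 3.878

3.878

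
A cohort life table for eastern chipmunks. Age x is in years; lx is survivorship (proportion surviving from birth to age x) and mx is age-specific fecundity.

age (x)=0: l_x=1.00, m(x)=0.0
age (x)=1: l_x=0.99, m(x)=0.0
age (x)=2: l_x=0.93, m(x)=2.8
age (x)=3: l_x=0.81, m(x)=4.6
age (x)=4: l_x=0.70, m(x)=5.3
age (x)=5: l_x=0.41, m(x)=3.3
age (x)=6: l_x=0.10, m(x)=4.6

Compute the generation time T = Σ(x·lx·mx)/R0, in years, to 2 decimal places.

lx·mx: 0, 0, 2.604, 3.726, 3.71, 1.353, 0.46 → R0 = 11.853
x·lx·mx: 0, 0, 5.208, 11.178, 14.84, 6.765, 2.76 → Σ = 40.751
T = 40.751 / 11.853 = 3.438033… → 3.44

3.44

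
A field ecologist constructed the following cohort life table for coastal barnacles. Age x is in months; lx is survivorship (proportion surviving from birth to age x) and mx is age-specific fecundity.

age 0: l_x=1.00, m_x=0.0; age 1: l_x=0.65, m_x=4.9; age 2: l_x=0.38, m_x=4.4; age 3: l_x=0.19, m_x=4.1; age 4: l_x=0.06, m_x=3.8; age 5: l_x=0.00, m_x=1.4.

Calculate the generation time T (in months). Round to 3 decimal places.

lx·mx: 0, 3.185, 1.672, 0.779, 0.228, 0 → R0 = 5.864
x·lx·mx: 0, 3.185, 3.344, 2.337, 0.912, 0 → Σ = 9.778
T = 9.778 / 5.864 = 1.667462… → 1.667

1.667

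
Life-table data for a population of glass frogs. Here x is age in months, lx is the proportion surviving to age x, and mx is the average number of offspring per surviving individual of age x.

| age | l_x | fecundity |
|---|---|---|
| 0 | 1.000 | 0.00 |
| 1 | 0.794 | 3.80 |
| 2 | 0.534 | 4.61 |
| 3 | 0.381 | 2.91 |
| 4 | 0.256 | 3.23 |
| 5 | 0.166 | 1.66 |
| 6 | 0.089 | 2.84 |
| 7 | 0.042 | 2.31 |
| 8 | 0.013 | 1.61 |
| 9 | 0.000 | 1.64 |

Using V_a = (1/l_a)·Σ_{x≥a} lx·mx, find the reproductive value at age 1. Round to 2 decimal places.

10.15

lx·mx for x ≥ 1: 3.0172, 2.46174, 1.10871, 0.82688, 0.27556, 0.25276, 0.09702, 0.02093, 0 → sum = 8.0608
V_1 = 8.0608 / l_1 = 8.0608 / 0.794 = 10.152141… → 10.15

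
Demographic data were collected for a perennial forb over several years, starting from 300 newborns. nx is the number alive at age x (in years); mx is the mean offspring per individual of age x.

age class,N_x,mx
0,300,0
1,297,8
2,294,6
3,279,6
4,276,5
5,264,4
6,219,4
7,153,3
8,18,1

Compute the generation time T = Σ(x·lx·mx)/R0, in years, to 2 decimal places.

3.16

lx = nx/n0 = nx/300: 1, 0.99, 0.98, 0.93, 0.92, 0.88, 0.73, 0.51, 0.06
lx·mx: 0, 7.92, 5.88, 5.58, 4.6, 3.52, 2.92, 1.53, 0.06 → R0 = 32.01
x·lx·mx: 0, 7.92, 11.76, 16.74, 18.4, 17.6, 17.52, 10.71, 0.48 → Σ = 101.13
T = 101.13 / 32.01 = 3.159325… → 3.16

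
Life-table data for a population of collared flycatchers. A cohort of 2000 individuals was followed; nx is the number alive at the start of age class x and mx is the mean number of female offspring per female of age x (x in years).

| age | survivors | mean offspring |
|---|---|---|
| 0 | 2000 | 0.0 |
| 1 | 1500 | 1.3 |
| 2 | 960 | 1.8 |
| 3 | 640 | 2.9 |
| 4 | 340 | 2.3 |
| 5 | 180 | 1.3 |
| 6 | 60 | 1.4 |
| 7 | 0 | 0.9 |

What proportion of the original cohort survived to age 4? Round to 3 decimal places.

0.170

l_4 = n_4/n_0 = 340/2000 = 0.17 → 0.170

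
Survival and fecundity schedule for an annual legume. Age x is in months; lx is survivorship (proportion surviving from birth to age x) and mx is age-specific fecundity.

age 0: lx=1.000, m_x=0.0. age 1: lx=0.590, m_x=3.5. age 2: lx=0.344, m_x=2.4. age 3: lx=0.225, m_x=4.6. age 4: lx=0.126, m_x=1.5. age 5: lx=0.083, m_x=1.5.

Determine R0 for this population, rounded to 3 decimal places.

lx·mx by age: 0, 2.065, 0.8256, 1.035, 0.189, 0.1245
R0 = Σ lx·mx = 4.2391 → 4.239

4.239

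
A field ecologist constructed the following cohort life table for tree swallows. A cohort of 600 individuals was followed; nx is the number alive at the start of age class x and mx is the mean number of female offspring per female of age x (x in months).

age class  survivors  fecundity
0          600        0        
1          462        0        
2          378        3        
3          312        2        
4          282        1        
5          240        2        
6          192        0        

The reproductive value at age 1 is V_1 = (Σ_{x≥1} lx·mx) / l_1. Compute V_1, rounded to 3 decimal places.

lx = nx/n0 = nx/600: 1, 0.77, 0.63, 0.52, 0.47, 0.4, 0.32
lx·mx for x ≥ 1: 0, 1.89, 1.04, 0.47, 0.8, 0 → sum = 4.2
V_1 = 4.2 / l_1 = 4.2 / 0.77 = 5.454545… → 5.455

5.455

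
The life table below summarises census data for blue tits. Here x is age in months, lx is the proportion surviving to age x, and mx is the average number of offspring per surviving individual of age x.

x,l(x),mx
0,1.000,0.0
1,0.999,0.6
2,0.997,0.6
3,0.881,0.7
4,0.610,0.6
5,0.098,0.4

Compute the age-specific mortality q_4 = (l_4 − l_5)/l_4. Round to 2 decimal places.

0.84

q_4 = (l_4 − l_5) / l_4 = (0.61 − 0.098) / 0.61
     = 0.512 / 0.61 = 0.839344… → 0.84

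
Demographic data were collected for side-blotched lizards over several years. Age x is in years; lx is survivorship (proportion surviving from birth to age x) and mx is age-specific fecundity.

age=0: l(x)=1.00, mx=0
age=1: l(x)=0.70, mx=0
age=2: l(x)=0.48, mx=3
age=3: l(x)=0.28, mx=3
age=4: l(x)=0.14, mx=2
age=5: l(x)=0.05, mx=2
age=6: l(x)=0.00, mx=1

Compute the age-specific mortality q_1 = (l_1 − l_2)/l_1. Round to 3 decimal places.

0.314

q_1 = (l_1 − l_2) / l_1 = (0.7 − 0.48) / 0.7
     = 0.22 / 0.7 = 0.314286… → 0.314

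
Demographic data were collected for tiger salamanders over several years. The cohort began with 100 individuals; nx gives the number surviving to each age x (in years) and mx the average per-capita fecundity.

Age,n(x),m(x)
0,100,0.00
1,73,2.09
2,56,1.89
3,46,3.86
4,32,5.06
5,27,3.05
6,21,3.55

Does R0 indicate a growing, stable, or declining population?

growing

lx = nx/n0 = nx/100: 1, 0.73, 0.56, 0.46, 0.32, 0.27, 0.21
R0 = Σ lx·mx = 0 + 1.5257 + 1.0584 + 1.7756 + 1.6192 + 0.8235 + 0.7455 = 7.5479
R0 > 1, so the population is growing.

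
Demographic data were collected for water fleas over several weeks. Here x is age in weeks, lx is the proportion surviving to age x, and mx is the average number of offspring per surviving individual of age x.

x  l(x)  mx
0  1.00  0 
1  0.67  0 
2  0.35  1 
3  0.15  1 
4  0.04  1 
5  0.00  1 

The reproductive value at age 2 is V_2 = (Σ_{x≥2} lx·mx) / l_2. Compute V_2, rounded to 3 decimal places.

1.543

lx·mx for x ≥ 2: 0.35, 0.15, 0.04, 0 → sum = 0.54
V_2 = 0.54 / l_2 = 0.54 / 0.35 = 1.542857… → 1.543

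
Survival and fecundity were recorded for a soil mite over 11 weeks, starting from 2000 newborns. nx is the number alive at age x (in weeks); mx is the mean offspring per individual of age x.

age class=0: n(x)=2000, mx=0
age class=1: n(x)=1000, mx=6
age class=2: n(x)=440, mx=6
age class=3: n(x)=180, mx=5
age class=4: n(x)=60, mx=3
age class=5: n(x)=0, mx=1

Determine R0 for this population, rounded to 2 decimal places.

4.86

lx = nx/n0 = nx/2000: 1, 0.5, 0.22, 0.09, 0.03, 0
lx·mx by age: 0, 3, 1.32, 0.45, 0.09, 0
R0 = Σ lx·mx = 4.86 → 4.86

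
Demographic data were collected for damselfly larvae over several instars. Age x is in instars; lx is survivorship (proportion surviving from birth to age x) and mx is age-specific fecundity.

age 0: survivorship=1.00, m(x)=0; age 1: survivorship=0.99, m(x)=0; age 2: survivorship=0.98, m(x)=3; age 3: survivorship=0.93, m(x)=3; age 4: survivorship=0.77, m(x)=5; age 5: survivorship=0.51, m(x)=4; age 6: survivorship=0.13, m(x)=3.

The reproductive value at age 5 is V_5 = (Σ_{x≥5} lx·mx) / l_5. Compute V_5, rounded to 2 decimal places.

4.76

lx·mx for x ≥ 5: 2.04, 0.39 → sum = 2.43
V_5 = 2.43 / l_5 = 2.43 / 0.51 = 4.764706… → 4.76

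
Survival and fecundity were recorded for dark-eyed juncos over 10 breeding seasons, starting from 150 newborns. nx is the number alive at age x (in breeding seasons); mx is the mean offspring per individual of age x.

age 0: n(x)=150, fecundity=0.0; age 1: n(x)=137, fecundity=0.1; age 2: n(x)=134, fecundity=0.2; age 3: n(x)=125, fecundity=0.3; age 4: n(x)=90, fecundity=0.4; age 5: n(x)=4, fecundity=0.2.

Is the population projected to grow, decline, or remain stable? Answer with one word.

declining

lx = nx/n0 = nx/150: 1, 0.91333…, 0.89333…, 0.83333…, 0.6, 0.02667…
R0 = Σ lx·mx = 0 + 0.091333… + 0.178667… + 0.25… + 0.24 + 0.005333… = 0.765333…
R0 < 1, so the population is declining.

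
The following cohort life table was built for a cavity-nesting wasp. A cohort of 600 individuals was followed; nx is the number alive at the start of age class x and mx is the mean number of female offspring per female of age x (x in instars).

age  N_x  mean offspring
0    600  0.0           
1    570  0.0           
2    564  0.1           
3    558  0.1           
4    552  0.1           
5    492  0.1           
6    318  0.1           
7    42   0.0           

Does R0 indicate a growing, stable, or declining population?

declining

lx = nx/n0 = nx/600: 1, 0.95, 0.94, 0.93, 0.92, 0.82, 0.53, 0.07
R0 = Σ lx·mx = 0 + 0 + 0.094 + 0.093 + 0.092 + 0.082 + 0.053 + 0 = 0.414
R0 < 1, so the population is declining.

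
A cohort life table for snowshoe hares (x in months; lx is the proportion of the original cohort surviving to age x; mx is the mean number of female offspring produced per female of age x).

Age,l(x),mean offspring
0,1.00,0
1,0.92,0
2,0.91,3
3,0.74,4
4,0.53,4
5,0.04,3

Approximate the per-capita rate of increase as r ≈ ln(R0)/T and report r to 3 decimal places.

0.701

R0 = Σ lx·mx = 0 + 0 + 2.73 + 2.96 + 2.12 + 0.12 = 7.93
Σ x·lx·mx = 23.42; T = 23.42/7.93 = 2.95334…
r ≈ ln(R0)/T = ln(7.93)/2.95334… = 0.70112… → 0.701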